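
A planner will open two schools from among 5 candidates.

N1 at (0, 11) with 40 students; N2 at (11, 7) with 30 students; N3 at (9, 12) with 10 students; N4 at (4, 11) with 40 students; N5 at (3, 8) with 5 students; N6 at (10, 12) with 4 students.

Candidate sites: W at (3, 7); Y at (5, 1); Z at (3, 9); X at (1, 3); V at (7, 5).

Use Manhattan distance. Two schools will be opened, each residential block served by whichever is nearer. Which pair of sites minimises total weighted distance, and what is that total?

{Z, V}, total 635

Evaluate every pair (each demand assigned to the nearer of the two):
  {Z, V}: total = 635
  {W, Z}: total = 695
  {Y, Z}: total = 755
  {Z, X}: total = 755
  {W, V}: total = 795
  {W, Y}: total = 883
  {W, X}: total = 883
  {X, V}: total = 1065
  {Y, V}: total = 1225
  {Y, X}: total = 1409
Best pair: {Z, V} with total 635.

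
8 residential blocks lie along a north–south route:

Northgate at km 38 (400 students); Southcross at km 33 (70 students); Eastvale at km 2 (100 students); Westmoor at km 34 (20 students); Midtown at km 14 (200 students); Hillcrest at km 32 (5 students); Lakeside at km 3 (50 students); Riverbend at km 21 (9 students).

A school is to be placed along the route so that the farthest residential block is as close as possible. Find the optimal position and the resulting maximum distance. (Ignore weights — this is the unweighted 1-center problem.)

The 1-center on a line is the midpoint of the two extreme points: leftmost at 2, rightmost at 38.
Optimal location = (2 + 38)/2 = 20; maximum distance = (38 − 2)/2 = 18.

location 20, max distance 18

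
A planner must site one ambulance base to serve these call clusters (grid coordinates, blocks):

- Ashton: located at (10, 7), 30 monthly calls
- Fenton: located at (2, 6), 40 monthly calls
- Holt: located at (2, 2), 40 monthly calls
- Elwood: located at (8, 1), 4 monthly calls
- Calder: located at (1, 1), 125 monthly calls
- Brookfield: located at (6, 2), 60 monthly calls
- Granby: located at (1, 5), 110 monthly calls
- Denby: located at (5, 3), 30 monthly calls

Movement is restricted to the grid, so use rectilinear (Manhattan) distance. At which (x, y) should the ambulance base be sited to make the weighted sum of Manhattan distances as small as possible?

Manhattan distance separates: Σwᵢ(|x−xᵢ|+|y−yᵢ|) = Σwᵢ|x−xᵢ| + Σwᵢ|y−yᵢ|, so x and y are optimised independently as 1-D weighted medians.
Total weight W = 439; half = 219.5.
x-coordinate, sorted with cumulative weight:
  x=1 (Calder, w=125) cum 125
  x=1 (Granby, w=110) cum 235  ← median
  x=2 (Fenton, w=40) cum 275
  x=2 (Holt, w=40) cum 315
  x=5 (Denby, w=30) cum 345
  x=6 (Brookfield, w=60) cum 405
  x=8 (Elwood, w=4) cum 409
  x=10 (Ashton, w=30) cum 439
⇒ x* = 1
y-coordinate, sorted with cumulative weight:
  y=1 (Elwood, w=4) cum 4
  y=1 (Calder, w=125) cum 129
  y=2 (Holt, w=40) cum 169
  y=2 (Brookfield, w=60) cum 229  ← median
  y=3 (Denby, w=30) cum 259
  y=5 (Granby, w=110) cum 369
  y=6 (Fenton, w=40) cum 409
  y=7 (Ashton, w=30) cum 439
⇒ y* = 2

(1, 2)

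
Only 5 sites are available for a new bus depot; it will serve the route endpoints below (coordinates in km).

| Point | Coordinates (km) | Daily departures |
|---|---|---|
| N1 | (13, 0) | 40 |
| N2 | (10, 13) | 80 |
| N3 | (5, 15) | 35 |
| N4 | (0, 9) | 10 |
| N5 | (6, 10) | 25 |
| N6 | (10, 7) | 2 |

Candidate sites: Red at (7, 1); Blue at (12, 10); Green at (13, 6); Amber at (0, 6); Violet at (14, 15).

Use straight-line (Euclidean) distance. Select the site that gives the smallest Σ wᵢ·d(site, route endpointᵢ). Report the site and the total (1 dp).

Blue, total 1269.1 km

Total weighted distance at each candidate:
  Red (7, 1): total = 2073.9
  Blue (12, 10): total = 1269.1
  Green (13, 6): total = 1612.0
  Amber (0, 6): total = 2140.0
  Violet (14, 15): total = 1680.2
Minimum is at Blue with total 1269.1 km.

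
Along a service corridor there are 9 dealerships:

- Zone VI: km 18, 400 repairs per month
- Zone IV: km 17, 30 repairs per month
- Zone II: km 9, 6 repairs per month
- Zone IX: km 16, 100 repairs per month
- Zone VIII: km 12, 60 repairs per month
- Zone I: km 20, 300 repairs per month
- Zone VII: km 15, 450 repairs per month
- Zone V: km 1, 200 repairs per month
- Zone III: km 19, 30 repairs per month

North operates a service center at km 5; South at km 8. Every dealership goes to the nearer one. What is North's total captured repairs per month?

The indifferent point is the midpoint (5+8)/2 = 6.5; dealerships left of it (closer to North at 5) go to North, those right go to South.
  Zone V at 1 (w=200) → North
  Zone II at 9 (w=6) → South
  Zone VIII at 12 (w=60) → South
  Zone VII at 15 (w=450) → South
  Zone IX at 16 (w=100) → South
  Zone IV at 17 (w=30) → South
  Zone VI at 18 (w=400) → South
  Zone III at 19 (w=30) → South
  Zone I at 20 (w=300) → South
North captures 200; South captures 1376.

200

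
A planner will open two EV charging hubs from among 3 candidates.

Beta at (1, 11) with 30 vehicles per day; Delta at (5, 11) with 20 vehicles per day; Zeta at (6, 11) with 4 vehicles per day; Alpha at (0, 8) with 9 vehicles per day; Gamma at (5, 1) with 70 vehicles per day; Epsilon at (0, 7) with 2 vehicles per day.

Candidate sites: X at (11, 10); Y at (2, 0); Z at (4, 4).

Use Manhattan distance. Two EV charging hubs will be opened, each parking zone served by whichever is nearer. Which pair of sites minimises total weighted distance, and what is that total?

Evaluate every pair (each demand assigned to the nearer of the two):
  {X, Z}: total = 830
  {Y, Z}: total = 862
  {X, Y}: total = 882
Best pair: {X, Z} with total 830.

{X, Z}, total 830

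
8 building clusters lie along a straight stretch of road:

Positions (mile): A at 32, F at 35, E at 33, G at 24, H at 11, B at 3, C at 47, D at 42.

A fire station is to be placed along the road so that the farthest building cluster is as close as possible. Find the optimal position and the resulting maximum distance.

location 25, max distance 22

The 1-center on a line is the midpoint of the two extreme points: leftmost at 3, rightmost at 47.
Optimal location = (3 + 47)/2 = 25; maximum distance = (47 − 3)/2 = 22.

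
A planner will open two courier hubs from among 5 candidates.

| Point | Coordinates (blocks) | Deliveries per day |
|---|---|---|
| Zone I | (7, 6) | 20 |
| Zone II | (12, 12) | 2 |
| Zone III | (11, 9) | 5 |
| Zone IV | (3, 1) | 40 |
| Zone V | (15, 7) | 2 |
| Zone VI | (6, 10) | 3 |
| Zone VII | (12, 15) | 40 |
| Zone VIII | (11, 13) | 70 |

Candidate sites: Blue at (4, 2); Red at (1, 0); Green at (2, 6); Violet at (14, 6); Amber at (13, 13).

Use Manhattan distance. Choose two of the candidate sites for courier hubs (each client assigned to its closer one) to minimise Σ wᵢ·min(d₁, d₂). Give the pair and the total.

{Blue, Amber}, total 560

Evaluate every pair (each demand assigned to the nearer of the two):
  {Blue, Amber}: total = 560
  {Green, Amber}: total = 674
  {Red, Amber}: total = 700
  {Violet, Amber}: total = 1108
  {Blue, Violet}: total = 1440
  {Red, Violet}: total = 1486
  {Green, Violet}: total = 1554
  {Blue, Green}: total = 2204
  {Red, Green}: total = 2244
  {Blue, Red}: total = 2488
Best pair: {Blue, Amber} with total 560.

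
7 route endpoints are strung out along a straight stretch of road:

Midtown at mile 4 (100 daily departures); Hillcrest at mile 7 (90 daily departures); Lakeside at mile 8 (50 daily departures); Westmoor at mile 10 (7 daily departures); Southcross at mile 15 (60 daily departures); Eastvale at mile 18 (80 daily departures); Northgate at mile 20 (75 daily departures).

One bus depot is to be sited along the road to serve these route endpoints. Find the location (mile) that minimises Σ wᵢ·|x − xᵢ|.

For a sum of weighted absolute distances on a line, the optimum is the weighted median (not the mean). Total weight W = 462; half-weight = 231.
Sort by position and accumulate weight:
  mile 4 (Midtown, w=100) → cum 100
  mile 7 (Hillcrest, w=90) → cum 190
  mile 8 (Lakeside, w=50) → cum 240  ≥ 231 → median here
  mile 10 (Westmoor, w=7) → cum 247
  mile 15 (Southcross, w=60) → cum 307
  mile 18 (Eastvale, w=80) → cum 387
  mile 20 (Northgate, w=75) → cum 462
Optimal location: mile 8.

x = 8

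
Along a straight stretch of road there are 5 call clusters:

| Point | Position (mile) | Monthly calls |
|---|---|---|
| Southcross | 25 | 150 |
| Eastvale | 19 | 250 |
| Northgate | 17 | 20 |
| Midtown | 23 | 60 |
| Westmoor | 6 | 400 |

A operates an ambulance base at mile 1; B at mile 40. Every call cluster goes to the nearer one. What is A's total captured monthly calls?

The indifferent point is the midpoint (1+40)/2 = 20.5; call clusters left of it (closer to A at 1) go to A, those right go to B.
  Westmoor at 6 (w=400) → A
  Northgate at 17 (w=20) → A
  Eastvale at 19 (w=250) → A
  Midtown at 23 (w=60) → B
  Southcross at 25 (w=150) → B
A captures 670; B captures 210.

670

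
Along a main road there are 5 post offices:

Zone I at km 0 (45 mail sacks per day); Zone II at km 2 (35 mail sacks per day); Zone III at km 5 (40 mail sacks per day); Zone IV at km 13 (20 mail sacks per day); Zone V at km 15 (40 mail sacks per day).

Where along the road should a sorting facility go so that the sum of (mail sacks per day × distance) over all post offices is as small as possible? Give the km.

For a sum of weighted absolute distances on a line, the optimum is the weighted median (not the mean). Total weight W = 180; half-weight = 90.
Sort by position and accumulate weight:
  km 0 (Zone I, w=45) → cum 45
  km 2 (Zone II, w=35) → cum 80
  km 5 (Zone III, w=40) → cum 120  ≥ 90 → median here
  km 13 (Zone IV, w=20) → cum 140
  km 15 (Zone V, w=40) → cum 180
Optimal location: km 5.

x = 5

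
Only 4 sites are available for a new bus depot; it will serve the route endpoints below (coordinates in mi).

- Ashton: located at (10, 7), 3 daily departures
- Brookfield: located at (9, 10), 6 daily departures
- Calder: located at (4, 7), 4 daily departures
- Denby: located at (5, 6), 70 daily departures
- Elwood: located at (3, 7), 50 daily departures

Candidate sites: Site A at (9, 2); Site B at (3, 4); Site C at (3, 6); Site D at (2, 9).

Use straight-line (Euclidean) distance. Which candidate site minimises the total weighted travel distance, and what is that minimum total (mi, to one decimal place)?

Site C, total 260.1 mi

Total weighted distance at each candidate:
  Site A (9, 2): total = 878.1
  Site B (3, 4): total = 434.4
  Site C (3, 6): total = 260.1
  Site D (2, 9): total = 487.3
Minimum is at Site C with total 260.1 mi.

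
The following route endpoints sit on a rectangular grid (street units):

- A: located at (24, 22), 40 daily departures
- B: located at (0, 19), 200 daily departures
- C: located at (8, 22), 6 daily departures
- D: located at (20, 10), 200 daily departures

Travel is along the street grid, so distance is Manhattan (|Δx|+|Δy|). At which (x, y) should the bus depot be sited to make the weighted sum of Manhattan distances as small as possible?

(20, 19)

Manhattan distance separates: Σwᵢ(|x−xᵢ|+|y−yᵢ|) = Σwᵢ|x−xᵢ| + Σwᵢ|y−yᵢ|, so x and y are optimised independently as 1-D weighted medians.
Total weight W = 446; half = 223.
x-coordinate, sorted with cumulative weight:
  x=0 (B, w=200) cum 200
  x=8 (C, w=6) cum 206
  x=20 (D, w=200) cum 406  ← median
  x=24 (A, w=40) cum 446
⇒ x* = 20
y-coordinate, sorted with cumulative weight:
  y=10 (D, w=200) cum 200
  y=19 (B, w=200) cum 400  ← median
  y=22 (A, w=40) cum 440
  y=22 (C, w=6) cum 446
⇒ y* = 19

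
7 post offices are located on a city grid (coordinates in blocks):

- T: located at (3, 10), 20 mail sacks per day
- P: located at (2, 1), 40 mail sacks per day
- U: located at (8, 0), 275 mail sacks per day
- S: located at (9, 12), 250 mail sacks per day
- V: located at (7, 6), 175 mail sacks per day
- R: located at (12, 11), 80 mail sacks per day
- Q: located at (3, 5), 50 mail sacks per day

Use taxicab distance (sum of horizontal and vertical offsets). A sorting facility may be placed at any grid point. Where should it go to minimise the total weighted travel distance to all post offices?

(8, 6)

Manhattan distance separates: Σwᵢ(|x−xᵢ|+|y−yᵢ|) = Σwᵢ|x−xᵢ| + Σwᵢ|y−yᵢ|, so x and y are optimised independently as 1-D weighted medians.
Total weight W = 890; half = 445.
x-coordinate, sorted with cumulative weight:
  x=2 (P, w=40) cum 40
  x=3 (T, w=20) cum 60
  x=3 (Q, w=50) cum 110
  x=7 (V, w=175) cum 285
  x=8 (U, w=275) cum 560  ← median
  x=9 (S, w=250) cum 810
  x=12 (R, w=80) cum 890
⇒ x* = 8
y-coordinate, sorted with cumulative weight:
  y=0 (U, w=275) cum 275
  y=1 (P, w=40) cum 315
  y=5 (Q, w=50) cum 365
  y=6 (V, w=175) cum 540  ← median
  y=10 (T, w=20) cum 560
  y=11 (R, w=80) cum 640
  y=12 (S, w=250) cum 890
⇒ y* = 6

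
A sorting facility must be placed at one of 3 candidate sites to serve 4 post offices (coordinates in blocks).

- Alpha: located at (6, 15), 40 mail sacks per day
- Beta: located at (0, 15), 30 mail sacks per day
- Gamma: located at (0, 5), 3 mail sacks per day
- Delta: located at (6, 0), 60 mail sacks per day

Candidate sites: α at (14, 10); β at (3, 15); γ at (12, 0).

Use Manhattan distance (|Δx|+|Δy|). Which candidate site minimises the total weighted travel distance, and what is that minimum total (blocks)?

Total weighted distance at each candidate:
  α (14, 10): total = 2227
  β (3, 15): total = 1329
  γ (12, 0): total = 2061
Minimum is at β with total 1329 blocks.

β, total 1329 blocks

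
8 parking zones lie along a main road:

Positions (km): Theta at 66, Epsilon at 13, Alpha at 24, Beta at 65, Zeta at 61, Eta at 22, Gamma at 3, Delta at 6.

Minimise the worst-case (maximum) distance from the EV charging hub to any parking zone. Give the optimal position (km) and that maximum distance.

The 1-center on a line is the midpoint of the two extreme points: leftmost at 3, rightmost at 66.
Optimal location = (3 + 66)/2 = 34.5; maximum distance = (66 − 3)/2 = 31.5.

location 34.5, max distance 31.5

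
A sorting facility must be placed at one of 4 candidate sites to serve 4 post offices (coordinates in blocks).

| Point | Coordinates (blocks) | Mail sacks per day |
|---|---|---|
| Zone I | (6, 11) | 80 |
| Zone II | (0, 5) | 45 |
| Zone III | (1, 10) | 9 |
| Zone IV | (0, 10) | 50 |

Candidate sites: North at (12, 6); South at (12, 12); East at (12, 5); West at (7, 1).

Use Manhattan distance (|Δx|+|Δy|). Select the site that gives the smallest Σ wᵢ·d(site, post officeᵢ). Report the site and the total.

Total weighted distance at each candidate:
  North (12, 6): total = 2400
  South (12, 12): total = 2232
  East (12, 5): total = 2494
  West (7, 1): total = 2310
Minimum is at South with total 2232 blocks.

South, total 2232 blocks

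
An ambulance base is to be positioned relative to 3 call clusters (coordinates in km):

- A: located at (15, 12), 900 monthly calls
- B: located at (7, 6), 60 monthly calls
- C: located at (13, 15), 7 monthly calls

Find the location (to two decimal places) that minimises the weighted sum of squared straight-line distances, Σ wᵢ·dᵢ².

(14.49, 11.65)

The minimiser of Σwᵢ‖p−pᵢ‖² is the weighted centroid p* = (Σwᵢpᵢ)/(Σwᵢ).
Σwᵢ = 967.
Σwᵢxᵢ = 900·15 + 60·7 + 7·13 = 14011.
Σwᵢyᵢ = 900·12 + 60·6 + 7·15 = 11265.
x* = 14011/967 = 14.49, y* = 11265/967 = 11.65.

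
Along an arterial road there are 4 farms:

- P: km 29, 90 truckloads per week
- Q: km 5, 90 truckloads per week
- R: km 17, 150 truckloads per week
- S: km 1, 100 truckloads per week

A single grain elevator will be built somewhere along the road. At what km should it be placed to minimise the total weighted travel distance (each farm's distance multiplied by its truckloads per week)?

x = 17

For a sum of weighted absolute distances on a line, the optimum is the weighted median (not the mean). Total weight W = 430; half-weight = 215.
Sort by position and accumulate weight:
  km 1 (S, w=100) → cum 100
  km 5 (Q, w=90) → cum 190
  km 17 (R, w=150) → cum 340  ≥ 215 → median here
  km 29 (P, w=90) → cum 430
Optimal location: km 17.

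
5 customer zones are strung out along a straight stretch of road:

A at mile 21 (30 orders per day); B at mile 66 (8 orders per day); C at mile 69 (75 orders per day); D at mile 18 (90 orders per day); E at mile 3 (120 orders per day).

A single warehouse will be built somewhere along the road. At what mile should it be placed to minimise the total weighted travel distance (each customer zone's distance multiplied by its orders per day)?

For a sum of weighted absolute distances on a line, the optimum is the weighted median (not the mean). Total weight W = 323; half-weight = 161.5.
Sort by position and accumulate weight:
  mile 3 (E, w=120) → cum 120
  mile 18 (D, w=90) → cum 210  ≥ 161.5 → median here
  mile 21 (A, w=30) → cum 240
  mile 66 (B, w=8) → cum 248
  mile 69 (C, w=75) → cum 323
Optimal location: mile 18.

x = 18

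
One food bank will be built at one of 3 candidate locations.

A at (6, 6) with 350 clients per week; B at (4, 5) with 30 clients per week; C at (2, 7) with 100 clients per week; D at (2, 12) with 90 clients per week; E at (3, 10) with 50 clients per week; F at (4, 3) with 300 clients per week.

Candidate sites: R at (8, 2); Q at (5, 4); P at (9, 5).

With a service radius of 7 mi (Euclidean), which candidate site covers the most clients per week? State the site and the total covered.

Q, covering 830

Coverage radius r = 7 mi; a point is covered iff (Δx)²+(Δy)² ≤ 7² = 49.
  R (8, 2): covers {A, B, F} → 680
  Q (5, 4): covers {A, B, C, E, F} → 830
  P (9, 5): covers {A, B, F} → 680
Maximum coverage at Q: 830 clients per week.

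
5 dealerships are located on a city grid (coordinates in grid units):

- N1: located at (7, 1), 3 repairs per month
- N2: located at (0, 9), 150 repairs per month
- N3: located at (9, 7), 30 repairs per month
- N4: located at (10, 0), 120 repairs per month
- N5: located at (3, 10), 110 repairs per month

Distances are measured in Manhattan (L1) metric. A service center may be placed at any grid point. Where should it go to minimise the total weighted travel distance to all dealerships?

Manhattan distance separates: Σwᵢ(|x−xᵢ|+|y−yᵢ|) = Σwᵢ|x−xᵢ| + Σwᵢ|y−yᵢ|, so x and y are optimised independently as 1-D weighted medians.
Total weight W = 413; half = 206.5.
x-coordinate, sorted with cumulative weight:
  x=0 (N2, w=150) cum 150
  x=3 (N5, w=110) cum 260  ← median
  x=7 (N1, w=3) cum 263
  x=9 (N3, w=30) cum 293
  x=10 (N4, w=120) cum 413
⇒ x* = 3
y-coordinate, sorted with cumulative weight:
  y=0 (N4, w=120) cum 120
  y=1 (N1, w=3) cum 123
  y=7 (N3, w=30) cum 153
  y=9 (N2, w=150) cum 303  ← median
  y=10 (N5, w=110) cum 413
⇒ y* = 9

(3, 9)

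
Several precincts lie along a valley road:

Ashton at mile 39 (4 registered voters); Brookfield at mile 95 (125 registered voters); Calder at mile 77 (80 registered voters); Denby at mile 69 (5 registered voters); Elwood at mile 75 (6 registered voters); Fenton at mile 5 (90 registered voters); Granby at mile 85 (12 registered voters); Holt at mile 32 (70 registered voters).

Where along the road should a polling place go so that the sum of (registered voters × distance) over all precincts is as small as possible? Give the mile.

x = 77

For a sum of weighted absolute distances on a line, the optimum is the weighted median (not the mean). Total weight W = 392; half-weight = 196.
Sort by position and accumulate weight:
  mile 5 (Fenton, w=90) → cum 90
  mile 32 (Holt, w=70) → cum 160
  mile 39 (Ashton, w=4) → cum 164
  mile 69 (Denby, w=5) → cum 169
  mile 75 (Elwood, w=6) → cum 175
  mile 77 (Calder, w=80) → cum 255  ≥ 196 → median here
  mile 85 (Granby, w=12) → cum 267
  mile 95 (Brookfield, w=125) → cum 392
Optimal location: mile 77.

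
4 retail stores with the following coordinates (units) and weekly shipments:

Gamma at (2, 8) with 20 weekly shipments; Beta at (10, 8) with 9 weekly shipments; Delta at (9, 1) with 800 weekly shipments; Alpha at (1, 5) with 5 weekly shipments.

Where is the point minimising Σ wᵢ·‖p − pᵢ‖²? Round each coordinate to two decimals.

(8.79, 1.27)

The minimiser of Σwᵢ‖p−pᵢ‖² is the weighted centroid p* = (Σwᵢpᵢ)/(Σwᵢ).
Σwᵢ = 834.
Σwᵢxᵢ = 20·2 + 9·10 + 800·9 + 5·1 = 7335.
Σwᵢyᵢ = 20·8 + 9·8 + 800·1 + 5·5 = 1057.
x* = 7335/834 = 8.79, y* = 1057/834 = 1.27.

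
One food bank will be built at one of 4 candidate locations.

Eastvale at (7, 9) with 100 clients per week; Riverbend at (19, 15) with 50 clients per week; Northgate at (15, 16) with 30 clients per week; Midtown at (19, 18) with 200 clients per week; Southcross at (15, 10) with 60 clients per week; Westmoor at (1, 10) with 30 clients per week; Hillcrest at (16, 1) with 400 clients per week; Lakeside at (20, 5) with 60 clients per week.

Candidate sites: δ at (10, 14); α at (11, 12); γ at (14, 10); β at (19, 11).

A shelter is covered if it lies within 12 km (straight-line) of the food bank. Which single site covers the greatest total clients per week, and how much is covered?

Coverage radius r = 12 km; a point is covered iff (Δx)²+(Δy)² ≤ 12² = 144.
  δ (10, 14): covers {Eastvale, Riverbend, Northgate, Midtown, Southcross, Westmoor} → 470
  α (11, 12): covers {Eastvale, Riverbend, Northgate, Midtown, Southcross, Westmoor, Lakeside} → 530
  γ (14, 10): covers {Eastvale, Riverbend, Northgate, Midtown, Southcross, Hillcrest, Lakeside} → 900
  β (19, 11): covers {Riverbend, Northgate, Midtown, Southcross, Hillcrest, Lakeside} → 800
Maximum coverage at γ: 900 clients per week.

γ, covering 900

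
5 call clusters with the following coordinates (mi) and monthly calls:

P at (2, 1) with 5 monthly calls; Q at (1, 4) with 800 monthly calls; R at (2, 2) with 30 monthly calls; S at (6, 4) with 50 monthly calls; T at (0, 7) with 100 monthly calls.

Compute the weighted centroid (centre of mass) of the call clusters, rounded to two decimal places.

(1.19, 4.23)

The minimiser of Σwᵢ‖p−pᵢ‖² is the weighted centroid p* = (Σwᵢpᵢ)/(Σwᵢ).
Σwᵢ = 985.
Σwᵢxᵢ = 5·2 + 800·1 + 30·2 + 50·6 + 100·0 = 1170.
Σwᵢyᵢ = 5·1 + 800·4 + 30·2 + 50·4 + 100·7 = 4165.
x* = 1170/985 = 1.19, y* = 4165/985 = 4.23.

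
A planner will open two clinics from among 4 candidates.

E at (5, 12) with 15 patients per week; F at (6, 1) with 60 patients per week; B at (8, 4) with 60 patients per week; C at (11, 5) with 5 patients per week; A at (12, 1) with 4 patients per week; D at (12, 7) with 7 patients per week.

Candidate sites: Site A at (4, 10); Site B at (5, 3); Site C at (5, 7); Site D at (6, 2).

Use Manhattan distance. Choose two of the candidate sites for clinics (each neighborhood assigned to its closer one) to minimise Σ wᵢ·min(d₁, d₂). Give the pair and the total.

Evaluate every pair (each demand assigned to the nearer of the two):
  {Site A, Site D}: total = 490
  {Site C, Site D}: total = 492
  {Site B, Site D}: total = 580
  {Site A, Site B}: total = 618
  {Site B, Site C}: total = 620
  {Site A, Site C}: total = 966
Best pair: {Site A, Site D} with total 490.

{Site A, Site D}, total 490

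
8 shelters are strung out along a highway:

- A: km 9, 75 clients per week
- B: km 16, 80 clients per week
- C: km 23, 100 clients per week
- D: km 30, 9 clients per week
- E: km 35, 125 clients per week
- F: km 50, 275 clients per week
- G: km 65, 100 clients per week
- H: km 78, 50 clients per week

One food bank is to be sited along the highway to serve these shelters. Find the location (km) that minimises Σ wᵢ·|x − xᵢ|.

x = 50

For a sum of weighted absolute distances on a line, the optimum is the weighted median (not the mean). Total weight W = 814; half-weight = 407.
Sort by position and accumulate weight:
  km 9 (A, w=75) → cum 75
  km 16 (B, w=80) → cum 155
  km 23 (C, w=100) → cum 255
  km 30 (D, w=9) → cum 264
  km 35 (E, w=125) → cum 389
  km 50 (F, w=275) → cum 664  ≥ 407 → median here
  km 65 (G, w=100) → cum 764
  km 78 (H, w=50) → cum 814
Optimal location: km 50.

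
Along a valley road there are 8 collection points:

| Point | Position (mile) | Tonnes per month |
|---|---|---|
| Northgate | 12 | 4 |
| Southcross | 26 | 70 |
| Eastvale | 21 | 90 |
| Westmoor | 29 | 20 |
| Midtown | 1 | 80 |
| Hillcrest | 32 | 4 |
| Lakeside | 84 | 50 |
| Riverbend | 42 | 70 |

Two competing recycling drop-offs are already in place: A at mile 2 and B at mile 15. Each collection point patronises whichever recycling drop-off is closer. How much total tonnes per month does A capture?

The indifferent point is the midpoint (2+15)/2 = 8.5; collection points left of it (closer to A at 2) go to A, those right go to B.
  Midtown at 1 (w=80) → A
  Northgate at 12 (w=4) → B
  Eastvale at 21 (w=90) → B
  Southcross at 26 (w=70) → B
  Westmoor at 29 (w=20) → B
  Hillcrest at 32 (w=4) → B
  Riverbend at 42 (w=70) → B
  Lakeside at 84 (w=50) → B
A captures 80; B captures 308.

80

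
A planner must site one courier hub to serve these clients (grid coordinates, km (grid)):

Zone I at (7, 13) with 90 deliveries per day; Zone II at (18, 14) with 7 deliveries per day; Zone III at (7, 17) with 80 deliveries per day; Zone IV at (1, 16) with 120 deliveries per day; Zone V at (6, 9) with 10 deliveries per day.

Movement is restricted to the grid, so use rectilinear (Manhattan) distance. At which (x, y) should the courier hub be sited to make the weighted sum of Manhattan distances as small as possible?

Manhattan distance separates: Σwᵢ(|x−xᵢ|+|y−yᵢ|) = Σwᵢ|x−xᵢ| + Σwᵢ|y−yᵢ|, so x and y are optimised independently as 1-D weighted medians.
Total weight W = 307; half = 153.5.
x-coordinate, sorted with cumulative weight:
  x=1 (Zone IV, w=120) cum 120
  x=6 (Zone V, w=10) cum 130
  x=7 (Zone I, w=90) cum 220  ← median
  x=7 (Zone III, w=80) cum 300
  x=18 (Zone II, w=7) cum 307
⇒ x* = 7
y-coordinate, sorted with cumulative weight:
  y=9 (Zone V, w=10) cum 10
  y=13 (Zone I, w=90) cum 100
  y=14 (Zone II, w=7) cum 107
  y=16 (Zone IV, w=120) cum 227  ← median
  y=17 (Zone III, w=80) cum 307
⇒ y* = 16

(7, 16)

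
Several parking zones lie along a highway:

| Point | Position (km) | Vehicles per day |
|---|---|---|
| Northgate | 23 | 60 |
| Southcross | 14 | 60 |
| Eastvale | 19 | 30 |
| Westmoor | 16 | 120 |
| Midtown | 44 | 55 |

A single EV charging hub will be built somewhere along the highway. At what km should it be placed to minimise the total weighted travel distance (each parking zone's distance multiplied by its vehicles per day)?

x = 16

For a sum of weighted absolute distances on a line, the optimum is the weighted median (not the mean). Total weight W = 325; half-weight = 162.5.
Sort by position and accumulate weight:
  km 14 (Southcross, w=60) → cum 60
  km 16 (Westmoor, w=120) → cum 180  ≥ 162.5 → median here
  km 19 (Eastvale, w=30) → cum 210
  km 23 (Northgate, w=60) → cum 270
  km 44 (Midtown, w=55) → cum 325
Optimal location: km 16.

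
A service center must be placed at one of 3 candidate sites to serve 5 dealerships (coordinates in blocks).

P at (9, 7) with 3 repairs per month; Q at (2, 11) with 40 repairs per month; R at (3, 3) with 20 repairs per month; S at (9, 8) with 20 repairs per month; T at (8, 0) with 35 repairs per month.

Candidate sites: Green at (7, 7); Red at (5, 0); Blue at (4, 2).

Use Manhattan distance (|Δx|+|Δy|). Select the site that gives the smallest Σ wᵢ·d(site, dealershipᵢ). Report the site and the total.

Green, total 866 blocks

Total weighted distance at each candidate:
  Green (7, 7): total = 866
  Red (5, 0): total = 1038
  Blue (4, 2): total = 940
Minimum is at Green with total 866 blocks.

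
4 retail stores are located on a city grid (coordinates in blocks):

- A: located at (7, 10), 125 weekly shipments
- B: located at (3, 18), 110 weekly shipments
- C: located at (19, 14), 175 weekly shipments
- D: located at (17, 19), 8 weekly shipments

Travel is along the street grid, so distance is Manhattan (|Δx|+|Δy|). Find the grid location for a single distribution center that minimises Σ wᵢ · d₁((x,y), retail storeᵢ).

Manhattan distance separates: Σwᵢ(|x−xᵢ|+|y−yᵢ|) = Σwᵢ|x−xᵢ| + Σwᵢ|y−yᵢ|, so x and y are optimised independently as 1-D weighted medians.
Total weight W = 418; half = 209.
x-coordinate, sorted with cumulative weight:
  x=3 (B, w=110) cum 110
  x=7 (A, w=125) cum 235  ← median
  x=17 (D, w=8) cum 243
  x=19 (C, w=175) cum 418
⇒ x* = 7
y-coordinate, sorted with cumulative weight:
  y=10 (A, w=125) cum 125
  y=14 (C, w=175) cum 300  ← median
  y=18 (B, w=110) cum 410
  y=19 (D, w=8) cum 418
⇒ y* = 14

(7, 14)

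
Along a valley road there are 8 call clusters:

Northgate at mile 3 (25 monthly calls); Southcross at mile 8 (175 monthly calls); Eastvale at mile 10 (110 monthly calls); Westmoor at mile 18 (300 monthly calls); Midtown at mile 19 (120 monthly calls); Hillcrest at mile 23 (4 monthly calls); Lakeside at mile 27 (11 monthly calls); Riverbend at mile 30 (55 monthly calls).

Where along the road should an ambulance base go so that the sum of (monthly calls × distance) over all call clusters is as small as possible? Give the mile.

x = 18

For a sum of weighted absolute distances on a line, the optimum is the weighted median (not the mean). Total weight W = 800; half-weight = 400.
Sort by position and accumulate weight:
  mile 3 (Northgate, w=25) → cum 25
  mile 8 (Southcross, w=175) → cum 200
  mile 10 (Eastvale, w=110) → cum 310
  mile 18 (Westmoor, w=300) → cum 610  ≥ 400 → median here
  mile 19 (Midtown, w=120) → cum 730
  mile 23 (Hillcrest, w=4) → cum 734
  mile 27 (Lakeside, w=11) → cum 745
  mile 30 (Riverbend, w=55) → cum 800
Optimal location: mile 18.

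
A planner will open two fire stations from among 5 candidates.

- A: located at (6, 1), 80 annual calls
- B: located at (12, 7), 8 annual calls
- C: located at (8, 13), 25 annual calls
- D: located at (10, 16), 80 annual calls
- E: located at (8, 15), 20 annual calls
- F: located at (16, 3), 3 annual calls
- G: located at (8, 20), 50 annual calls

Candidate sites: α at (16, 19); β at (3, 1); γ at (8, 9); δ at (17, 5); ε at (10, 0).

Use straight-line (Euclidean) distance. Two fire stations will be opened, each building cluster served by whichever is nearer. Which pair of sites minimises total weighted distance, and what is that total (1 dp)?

{β, γ}, total 1658.2

Evaluate every pair (each demand assigned to the nearer of the two):
  {β, γ}: total = 1658.2
  {α, β}: total = 1734.6
  {γ, ε}: total = 1738.2
  {α, ε}: total = 1776.9
  {α, γ}: total = 1885.2
  {γ, δ}: total = 2054.6
  {α, δ}: total = 2354.8
  {β, δ}: total = 2777.6
  {δ, ε}: total = 2867.5
  {β, ε}: total = 3203.0
Best pair: {β, γ} with total 1658.2.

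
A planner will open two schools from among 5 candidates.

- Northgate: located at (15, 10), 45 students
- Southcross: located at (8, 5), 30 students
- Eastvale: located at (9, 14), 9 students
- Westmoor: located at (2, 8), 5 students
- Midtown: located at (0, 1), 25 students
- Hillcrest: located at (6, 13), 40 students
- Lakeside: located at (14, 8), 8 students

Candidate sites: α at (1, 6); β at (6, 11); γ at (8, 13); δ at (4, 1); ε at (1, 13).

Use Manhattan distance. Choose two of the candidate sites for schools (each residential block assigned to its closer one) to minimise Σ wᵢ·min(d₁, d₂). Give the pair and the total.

Evaluate every pair (each demand assigned to the nearer of the two):
  {γ, δ}: total = 1021
  {α, γ}: total = 1041
  {β, δ}: total = 1047
  {α, β}: total = 1077
  {γ, ε}: total = 1231
  {β, ε}: total = 1267
  {β, γ}: total = 1311
  {δ, ε}: total = 1552
  {α, ε}: total = 1571
  {α, δ}: total = 1909
Best pair: {γ, δ} with total 1021.

{γ, δ}, total 1021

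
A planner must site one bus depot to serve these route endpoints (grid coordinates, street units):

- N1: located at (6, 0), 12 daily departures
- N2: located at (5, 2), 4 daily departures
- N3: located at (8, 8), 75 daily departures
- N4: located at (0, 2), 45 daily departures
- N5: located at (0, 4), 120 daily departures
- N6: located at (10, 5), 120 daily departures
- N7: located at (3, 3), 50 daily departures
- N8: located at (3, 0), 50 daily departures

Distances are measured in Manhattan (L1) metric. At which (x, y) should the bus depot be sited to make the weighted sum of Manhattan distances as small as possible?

Manhattan distance separates: Σwᵢ(|x−xᵢ|+|y−yᵢ|) = Σwᵢ|x−xᵢ| + Σwᵢ|y−yᵢ|, so x and y are optimised independently as 1-D weighted medians.
Total weight W = 476; half = 238.
x-coordinate, sorted with cumulative weight:
  x=0 (N4, w=45) cum 45
  x=0 (N5, w=120) cum 165
  x=3 (N7, w=50) cum 215
  x=3 (N8, w=50) cum 265  ← median
  x=5 (N2, w=4) cum 269
  x=6 (N1, w=12) cum 281
  x=8 (N3, w=75) cum 356
  x=10 (N6, w=120) cum 476
⇒ x* = 3
y-coordinate, sorted with cumulative weight:
  y=0 (N1, w=12) cum 12
  y=0 (N8, w=50) cum 62
  y=2 (N2, w=4) cum 66
  y=2 (N4, w=45) cum 111
  y=3 (N7, w=50) cum 161
  y=4 (N5, w=120) cum 281  ← median
  y=5 (N6, w=120) cum 401
  y=8 (N3, w=75) cum 476
⇒ y* = 4

(3, 4)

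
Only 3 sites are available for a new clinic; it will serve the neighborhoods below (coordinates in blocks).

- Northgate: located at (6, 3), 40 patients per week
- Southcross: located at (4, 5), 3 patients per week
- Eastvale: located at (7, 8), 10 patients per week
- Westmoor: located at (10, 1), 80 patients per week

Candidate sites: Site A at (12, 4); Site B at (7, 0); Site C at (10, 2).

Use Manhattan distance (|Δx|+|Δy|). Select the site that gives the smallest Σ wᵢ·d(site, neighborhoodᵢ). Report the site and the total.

Total weighted distance at each candidate:
  Site A (12, 4): total = 797
  Site B (7, 0): total = 584
  Site C (10, 2): total = 397
Minimum is at Site C with total 397 blocks.

Site C, total 397 blocks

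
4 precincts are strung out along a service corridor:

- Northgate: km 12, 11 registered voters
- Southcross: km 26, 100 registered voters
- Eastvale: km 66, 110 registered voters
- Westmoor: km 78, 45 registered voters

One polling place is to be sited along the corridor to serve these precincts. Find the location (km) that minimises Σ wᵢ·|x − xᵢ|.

x = 66

For a sum of weighted absolute distances on a line, the optimum is the weighted median (not the mean). Total weight W = 266; half-weight = 133.
Sort by position and accumulate weight:
  km 12 (Northgate, w=11) → cum 11
  km 26 (Southcross, w=100) → cum 111
  km 66 (Eastvale, w=110) → cum 221  ≥ 133 → median here
  km 78 (Westmoor, w=45) → cum 266
Optimal location: km 66.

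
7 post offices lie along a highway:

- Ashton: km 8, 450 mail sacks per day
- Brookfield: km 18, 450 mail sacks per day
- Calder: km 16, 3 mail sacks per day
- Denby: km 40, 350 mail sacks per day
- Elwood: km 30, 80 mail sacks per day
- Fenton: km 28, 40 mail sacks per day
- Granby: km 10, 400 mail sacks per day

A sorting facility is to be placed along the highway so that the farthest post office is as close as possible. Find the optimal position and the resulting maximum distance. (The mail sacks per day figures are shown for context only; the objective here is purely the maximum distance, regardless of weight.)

The 1-center on a line is the midpoint of the two extreme points: leftmost at 8, rightmost at 40.
Optimal location = (8 + 40)/2 = 24; maximum distance = (40 − 8)/2 = 16.

location 24, max distance 16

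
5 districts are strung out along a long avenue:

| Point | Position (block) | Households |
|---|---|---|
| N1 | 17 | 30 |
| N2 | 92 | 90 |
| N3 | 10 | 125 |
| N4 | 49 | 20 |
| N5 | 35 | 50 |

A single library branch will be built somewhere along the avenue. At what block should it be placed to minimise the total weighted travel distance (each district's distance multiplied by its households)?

x = 35

For a sum of weighted absolute distances on a line, the optimum is the weighted median (not the mean). Total weight W = 315; half-weight = 157.5.
Sort by position and accumulate weight:
  block 10 (N3, w=125) → cum 125
  block 17 (N1, w=30) → cum 155
  block 35 (N5, w=50) → cum 205  ≥ 157.5 → median here
  block 49 (N4, w=20) → cum 225
  block 92 (N2, w=90) → cum 315
Optimal location: block 35.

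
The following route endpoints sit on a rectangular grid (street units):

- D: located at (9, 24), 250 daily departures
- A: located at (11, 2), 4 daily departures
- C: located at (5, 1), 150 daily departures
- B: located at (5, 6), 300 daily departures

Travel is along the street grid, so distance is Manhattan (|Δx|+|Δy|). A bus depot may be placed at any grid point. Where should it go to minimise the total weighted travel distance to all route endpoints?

(5, 6)

Manhattan distance separates: Σwᵢ(|x−xᵢ|+|y−yᵢ|) = Σwᵢ|x−xᵢ| + Σwᵢ|y−yᵢ|, so x and y are optimised independently as 1-D weighted medians.
Total weight W = 704; half = 352.
x-coordinate, sorted with cumulative weight:
  x=5 (C, w=150) cum 150
  x=5 (B, w=300) cum 450  ← median
  x=9 (D, w=250) cum 700
  x=11 (A, w=4) cum 704
⇒ x* = 5
y-coordinate, sorted with cumulative weight:
  y=1 (C, w=150) cum 150
  y=2 (A, w=4) cum 154
  y=6 (B, w=300) cum 454  ← median
  y=24 (D, w=250) cum 704
⇒ y* = 6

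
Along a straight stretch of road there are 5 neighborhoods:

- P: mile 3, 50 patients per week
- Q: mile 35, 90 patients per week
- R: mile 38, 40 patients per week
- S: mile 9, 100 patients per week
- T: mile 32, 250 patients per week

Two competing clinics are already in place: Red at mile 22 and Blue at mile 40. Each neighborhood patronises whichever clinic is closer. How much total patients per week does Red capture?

The indifferent point is the midpoint (22+40)/2 = 31; neighborhoods left of it (closer to Red at 22) go to Red, those right go to Blue.
  P at 3 (w=50) → Red
  S at 9 (w=100) → Red
  T at 32 (w=250) → Blue
  Q at 35 (w=90) → Blue
  R at 38 (w=40) → Blue
Red captures 150; Blue captures 380.

150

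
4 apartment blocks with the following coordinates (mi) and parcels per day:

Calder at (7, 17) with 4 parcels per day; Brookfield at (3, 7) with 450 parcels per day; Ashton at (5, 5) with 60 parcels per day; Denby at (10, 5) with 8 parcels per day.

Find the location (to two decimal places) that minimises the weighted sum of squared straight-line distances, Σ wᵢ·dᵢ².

(3.37, 6.82)

The minimiser of Σwᵢ‖p−pᵢ‖² is the weighted centroid p* = (Σwᵢpᵢ)/(Σwᵢ).
Σwᵢ = 522.
Σwᵢxᵢ = 4·7 + 450·3 + 60·5 + 8·10 = 1758.
Σwᵢyᵢ = 4·17 + 450·7 + 60·5 + 8·5 = 3558.
x* = 1758/522 = 3.37, y* = 3558/522 = 6.82.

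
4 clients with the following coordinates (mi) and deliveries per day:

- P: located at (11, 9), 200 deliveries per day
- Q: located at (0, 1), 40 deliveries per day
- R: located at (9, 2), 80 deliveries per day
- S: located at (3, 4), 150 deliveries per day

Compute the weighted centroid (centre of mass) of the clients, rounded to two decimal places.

The minimiser of Σwᵢ‖p−pᵢ‖² is the weighted centroid p* = (Σwᵢpᵢ)/(Σwᵢ).
Σwᵢ = 470.
Σwᵢxᵢ = 200·11 + 40·0 + 80·9 + 150·3 = 3370.
Σwᵢyᵢ = 200·9 + 40·1 + 80·2 + 150·4 = 2600.
x* = 3370/470 = 7.17, y* = 2600/470 = 5.53.

(7.17, 5.53)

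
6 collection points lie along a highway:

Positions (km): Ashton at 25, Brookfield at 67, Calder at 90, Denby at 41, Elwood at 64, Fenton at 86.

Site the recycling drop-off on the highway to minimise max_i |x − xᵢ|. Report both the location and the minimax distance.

location 57.5, max distance 32.5

The 1-center on a line is the midpoint of the two extreme points: leftmost at 25, rightmost at 90.
Optimal location = (25 + 90)/2 = 57.5; maximum distance = (90 − 25)/2 = 32.5.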